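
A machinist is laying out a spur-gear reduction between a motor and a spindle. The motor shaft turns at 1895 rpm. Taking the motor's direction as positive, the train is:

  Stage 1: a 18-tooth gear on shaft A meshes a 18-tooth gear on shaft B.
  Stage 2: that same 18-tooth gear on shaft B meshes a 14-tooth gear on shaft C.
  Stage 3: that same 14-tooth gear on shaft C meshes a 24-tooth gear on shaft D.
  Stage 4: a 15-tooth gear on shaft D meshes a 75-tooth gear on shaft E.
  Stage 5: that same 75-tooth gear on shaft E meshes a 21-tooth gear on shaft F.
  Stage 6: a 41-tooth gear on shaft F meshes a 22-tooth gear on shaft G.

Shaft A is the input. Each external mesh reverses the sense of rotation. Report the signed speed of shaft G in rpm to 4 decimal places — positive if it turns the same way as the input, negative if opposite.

Stage 1 [18T→18T]: ω = 1895.0000×18/18 = 1895.0000 rpm, dir flips to −; running = −1895.0000
Stage 2 [18T→14T]: ω = 1895.0000×18/14 = 2436.4286 rpm, dir flips to +; running = +2436.4286
Stage 3 [14T→24T]: ω = 2436.4286×14/24 = 1421.2500 rpm, dir flips to −; running = −1421.2500
Stage 4 [15T→75T]: ω = 1421.2500×15/75 = 284.2500 rpm, dir flips to +; running = +284.2500
Stage 5 [75T→21T]: ω = 284.2500×75/21 = 1015.1786 rpm, dir flips to −; running = −1015.1786
Stage 6 [41T→22T]: ω = 1015.1786×41/22 = 1891.9237 rpm, dir flips to +; running = +1891.9237

+1891.9237 rpm (same as input, |ω| = 1891.9237 rpm)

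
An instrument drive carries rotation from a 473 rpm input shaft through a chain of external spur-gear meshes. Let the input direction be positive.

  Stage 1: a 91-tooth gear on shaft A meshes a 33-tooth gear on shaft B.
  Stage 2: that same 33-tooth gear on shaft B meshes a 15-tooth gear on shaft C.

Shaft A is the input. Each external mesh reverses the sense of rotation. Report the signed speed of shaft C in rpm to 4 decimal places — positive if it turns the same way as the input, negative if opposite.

+2869.5333 rpm (same as input, |ω| = 2869.5333 rpm)

Stage 1 [91T→33T]: ω = 473.0000×91/33 = 1304.3333 rpm, dir flips to −; running = −1304.3333
Stage 2 [33T→15T]: ω = 1304.3333×33/15 = 2869.5333 rpm, dir flips to +; running = +2869.5333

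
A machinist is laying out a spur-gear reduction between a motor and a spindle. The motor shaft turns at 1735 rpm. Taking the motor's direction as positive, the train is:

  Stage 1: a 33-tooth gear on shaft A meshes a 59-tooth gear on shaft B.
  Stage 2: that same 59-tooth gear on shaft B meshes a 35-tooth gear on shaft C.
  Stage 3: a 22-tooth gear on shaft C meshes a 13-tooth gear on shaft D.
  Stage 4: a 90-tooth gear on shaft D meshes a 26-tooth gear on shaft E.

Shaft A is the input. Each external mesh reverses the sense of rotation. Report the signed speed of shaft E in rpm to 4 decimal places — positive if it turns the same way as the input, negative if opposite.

Stage 1 [33T→59T]: ω = 1735.0000×33/59 = 970.4237 rpm, dir flips to −; running = −970.4237
Stage 2 [59T→35T]: ω = 970.4237×59/35 = 1635.8571 rpm, dir flips to +; running = +1635.8571
Stage 3 [22T→13T]: ω = 1635.8571×22/13 = 2768.3736 rpm, dir flips to −; running = −2768.3736
Stage 4 [90T→26T]: ω = 2768.3736×90/26 = 9582.8318 rpm, dir flips to +; running = +9582.8318

+9582.8318 rpm (same as input, |ω| = 9582.8318 rpm)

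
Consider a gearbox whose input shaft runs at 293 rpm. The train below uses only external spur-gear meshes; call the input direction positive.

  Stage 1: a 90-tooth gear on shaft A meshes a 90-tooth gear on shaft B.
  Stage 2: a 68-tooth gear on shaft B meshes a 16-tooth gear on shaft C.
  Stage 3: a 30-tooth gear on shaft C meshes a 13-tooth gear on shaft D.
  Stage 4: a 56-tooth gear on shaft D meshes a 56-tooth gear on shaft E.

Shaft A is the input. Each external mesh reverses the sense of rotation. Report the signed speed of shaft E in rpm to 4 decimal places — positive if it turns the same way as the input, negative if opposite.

Stage 1 [90T→90T]: ω = 293.0000×90/90 = 293.0000 rpm, dir flips to −; running = −293.0000
Stage 2 [68T→16T]: ω = 293.0000×68/16 = 1245.2500 rpm, dir flips to +; running = +1245.2500
Stage 3 [30T→13T]: ω = 1245.2500×30/13 = 2873.6538 rpm, dir flips to −; running = −2873.6538
Stage 4 [56T→56T]: ω = 2873.6538×56/56 = 2873.6538 rpm, dir flips to +; running = +2873.6538

+2873.6538 rpm (same as input, |ω| = 2873.6538 rpm)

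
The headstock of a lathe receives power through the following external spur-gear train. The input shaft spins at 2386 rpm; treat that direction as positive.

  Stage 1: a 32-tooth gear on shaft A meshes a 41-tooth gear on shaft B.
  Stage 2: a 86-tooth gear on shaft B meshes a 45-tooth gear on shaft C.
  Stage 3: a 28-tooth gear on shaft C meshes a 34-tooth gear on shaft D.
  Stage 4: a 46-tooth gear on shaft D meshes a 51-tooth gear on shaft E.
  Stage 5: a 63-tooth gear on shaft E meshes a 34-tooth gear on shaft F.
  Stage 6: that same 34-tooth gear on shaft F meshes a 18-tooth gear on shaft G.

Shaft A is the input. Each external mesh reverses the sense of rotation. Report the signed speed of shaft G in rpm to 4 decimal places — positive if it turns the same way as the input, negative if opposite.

+9252.4621 rpm (same as input, |ω| = 9252.4621 rpm)

Stage 1 [32T→41T]: ω = 2386.0000×32/41 = 1862.2439 rpm, dir flips to −; running = −1862.2439
Stage 2 [86T→45T]: ω = 1862.2439×86/45 = 3558.9550 rpm, dir flips to +; running = +3558.9550
Stage 3 [28T→34T]: ω = 3558.9550×28/34 = 2930.9041 rpm, dir flips to −; running = −2930.9041
Stage 4 [46T→51T]: ω = 2930.9041×46/51 = 2643.5606 rpm, dir flips to +; running = +2643.5606
Stage 5 [63T→34T]: ω = 2643.5606×63/34 = 4898.3623 rpm, dir flips to −; running = −4898.3623
Stage 6 [34T→18T]: ω = 4898.3623×34/18 = 9252.4621 rpm, dir flips to +; running = +9252.4621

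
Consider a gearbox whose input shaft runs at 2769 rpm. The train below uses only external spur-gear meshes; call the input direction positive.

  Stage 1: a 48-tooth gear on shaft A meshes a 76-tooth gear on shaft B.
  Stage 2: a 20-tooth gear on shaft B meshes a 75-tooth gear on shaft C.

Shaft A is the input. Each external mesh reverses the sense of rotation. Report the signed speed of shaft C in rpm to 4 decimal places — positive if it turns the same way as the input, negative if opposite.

Stage 1 [48T→76T]: ω = 2769.0000×48/76 = 1748.8421 rpm, dir flips to −; running = −1748.8421
Stage 2 [20T→75T]: ω = 1748.8421×20/75 = 466.3579 rpm, dir flips to +; running = +466.3579

+466.3579 rpm (same as input, |ω| = 466.3579 rpm)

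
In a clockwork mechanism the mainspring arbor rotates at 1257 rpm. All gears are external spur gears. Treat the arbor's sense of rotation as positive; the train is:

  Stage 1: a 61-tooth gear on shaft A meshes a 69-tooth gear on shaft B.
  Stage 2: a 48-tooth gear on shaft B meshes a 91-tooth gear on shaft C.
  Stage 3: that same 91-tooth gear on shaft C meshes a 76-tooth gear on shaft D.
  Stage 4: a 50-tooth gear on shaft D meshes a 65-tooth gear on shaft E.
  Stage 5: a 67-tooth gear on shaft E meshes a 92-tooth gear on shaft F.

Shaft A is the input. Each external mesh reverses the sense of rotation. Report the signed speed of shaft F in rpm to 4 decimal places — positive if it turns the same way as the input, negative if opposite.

-393.1763 rpm (opposite to input, |ω| = 393.1763 rpm)

Stage 1 [61T→69T]: ω = 1257.0000×61/69 = 1111.2609 rpm, dir flips to −; running = −1111.2609
Stage 2 [48T→91T]: ω = 1111.2609×48/91 = 586.1596 rpm, dir flips to +; running = +586.1596
Stage 3 [91T→76T]: ω = 586.1596×91/76 = 701.8490 rpm, dir flips to −; running = −701.8490
Stage 4 [50T→65T]: ω = 701.8490×50/65 = 539.8838 rpm, dir flips to +; running = +539.8838
Stage 5 [67T→92T]: ω = 539.8838×67/92 = 393.1763 rpm, dir flips to −; running = −393.1763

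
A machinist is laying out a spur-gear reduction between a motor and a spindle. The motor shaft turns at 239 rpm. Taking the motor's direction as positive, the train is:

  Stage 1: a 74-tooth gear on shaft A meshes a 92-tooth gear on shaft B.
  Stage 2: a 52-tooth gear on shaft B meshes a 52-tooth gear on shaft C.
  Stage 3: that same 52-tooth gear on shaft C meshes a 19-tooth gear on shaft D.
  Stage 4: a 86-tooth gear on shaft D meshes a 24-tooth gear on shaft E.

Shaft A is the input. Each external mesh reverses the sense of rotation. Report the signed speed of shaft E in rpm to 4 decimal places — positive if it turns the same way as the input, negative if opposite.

Stage 1 [74T→92T]: ω = 239.0000×74/92 = 192.2391 rpm, dir flips to −; running = −192.2391
Stage 2 [52T→52T]: ω = 192.2391×52/52 = 192.2391 rpm, dir flips to +; running = +192.2391
Stage 3 [52T→19T]: ω = 192.2391×52/19 = 526.1281 rpm, dir flips to −; running = −526.1281
Stage 4 [86T→24T]: ω = 526.1281×86/24 = 1885.2925 rpm, dir flips to +; running = +1885.2925

+1885.2925 rpm (same as input, |ω| = 1885.2925 rpm)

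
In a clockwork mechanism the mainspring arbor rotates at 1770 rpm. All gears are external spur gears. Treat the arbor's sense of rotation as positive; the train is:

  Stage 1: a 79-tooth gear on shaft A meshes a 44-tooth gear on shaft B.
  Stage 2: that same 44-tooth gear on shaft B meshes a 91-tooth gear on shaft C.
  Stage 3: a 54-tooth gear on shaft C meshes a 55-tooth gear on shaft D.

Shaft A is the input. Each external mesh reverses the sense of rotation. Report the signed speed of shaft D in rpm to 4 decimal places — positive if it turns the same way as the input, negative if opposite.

-1508.6553 rpm (opposite to input, |ω| = 1508.6553 rpm)

Stage 1 [79T→44T]: ω = 1770.0000×79/44 = 3177.9545 rpm, dir flips to −; running = −3177.9545
Stage 2 [44T→91T]: ω = 3177.9545×44/91 = 1536.5934 rpm, dir flips to +; running = +1536.5934
Stage 3 [54T→55T]: ω = 1536.5934×54/55 = 1508.6553 rpm, dir flips to −; running = −1508.6553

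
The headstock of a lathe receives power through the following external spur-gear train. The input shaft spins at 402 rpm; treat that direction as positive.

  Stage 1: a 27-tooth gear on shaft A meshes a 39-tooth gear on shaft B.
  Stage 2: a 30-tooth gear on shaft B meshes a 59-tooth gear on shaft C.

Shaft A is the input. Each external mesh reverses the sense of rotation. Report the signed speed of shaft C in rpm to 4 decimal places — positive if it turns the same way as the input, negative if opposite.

Stage 1 [27T→39T]: ω = 402.0000×27/39 = 278.3077 rpm, dir flips to −; running = −278.3077
Stage 2 [30T→59T]: ω = 278.3077×30/59 = 141.5124 rpm, dir flips to +; running = +141.5124

+141.5124 rpm (same as input, |ω| = 141.5124 rpm)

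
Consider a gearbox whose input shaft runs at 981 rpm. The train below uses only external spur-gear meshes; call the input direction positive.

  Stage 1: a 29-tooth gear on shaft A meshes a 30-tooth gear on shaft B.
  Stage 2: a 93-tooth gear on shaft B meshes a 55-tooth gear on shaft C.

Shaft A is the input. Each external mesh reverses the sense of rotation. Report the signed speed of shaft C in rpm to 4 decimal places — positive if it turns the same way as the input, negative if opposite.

Stage 1 [29T→30T]: ω = 981.0000×29/30 = 948.3000 rpm, dir flips to −; running = −948.3000
Stage 2 [93T→55T]: ω = 948.3000×93/55 = 1603.4891 rpm, dir flips to +; running = +1603.4891

+1603.4891 rpm (same as input, |ω| = 1603.4891 rpm)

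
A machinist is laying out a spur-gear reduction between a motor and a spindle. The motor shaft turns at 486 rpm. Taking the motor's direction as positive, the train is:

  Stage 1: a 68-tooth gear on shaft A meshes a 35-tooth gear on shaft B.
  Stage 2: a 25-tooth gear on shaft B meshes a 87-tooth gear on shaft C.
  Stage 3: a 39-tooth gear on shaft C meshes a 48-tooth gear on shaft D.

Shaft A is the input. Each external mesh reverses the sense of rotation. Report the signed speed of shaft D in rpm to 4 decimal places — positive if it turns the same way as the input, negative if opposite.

Stage 1 [68T→35T]: ω = 486.0000×68/35 = 944.2286 rpm, dir flips to −; running = −944.2286
Stage 2 [25T→87T]: ω = 944.2286×25/87 = 271.3300 rpm, dir flips to +; running = +271.3300
Stage 3 [39T→48T]: ω = 271.3300×39/48 = 220.4557 rpm, dir flips to −; running = −220.4557

-220.4557 rpm (opposite to input, |ω| = 220.4557 rpm)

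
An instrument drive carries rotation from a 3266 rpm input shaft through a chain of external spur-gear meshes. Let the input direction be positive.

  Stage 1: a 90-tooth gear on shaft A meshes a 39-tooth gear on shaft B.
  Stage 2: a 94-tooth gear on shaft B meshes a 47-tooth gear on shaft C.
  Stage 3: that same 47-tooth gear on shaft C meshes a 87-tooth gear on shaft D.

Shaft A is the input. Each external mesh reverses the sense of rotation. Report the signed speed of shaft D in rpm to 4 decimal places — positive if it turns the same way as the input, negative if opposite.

-8143.3422 rpm (opposite to input, |ω| = 8143.3422 rpm)

Stage 1 [90T→39T]: ω = 3266.0000×90/39 = 7536.9231 rpm, dir flips to −; running = −7536.9231
Stage 2 [94T→47T]: ω = 7536.9231×94/47 = 15073.8462 rpm, dir flips to +; running = +15073.8462
Stage 3 [47T→87T]: ω = 15073.8462×47/87 = 8143.3422 rpm, dir flips to −; running = −8143.3422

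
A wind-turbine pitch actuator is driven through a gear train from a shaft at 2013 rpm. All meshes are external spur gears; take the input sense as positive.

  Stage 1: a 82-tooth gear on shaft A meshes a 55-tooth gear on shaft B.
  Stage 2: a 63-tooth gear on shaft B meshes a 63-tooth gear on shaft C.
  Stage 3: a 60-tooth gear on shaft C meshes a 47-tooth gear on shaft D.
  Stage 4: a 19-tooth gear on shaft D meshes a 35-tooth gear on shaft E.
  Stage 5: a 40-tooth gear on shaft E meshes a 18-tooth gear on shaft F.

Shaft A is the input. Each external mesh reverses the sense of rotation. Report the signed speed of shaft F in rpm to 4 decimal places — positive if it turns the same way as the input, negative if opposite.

-4621.9088 rpm (opposite to input, |ω| = 4621.9088 rpm)

Stage 1 [82T→55T]: ω = 2013.0000×82/55 = 3001.2000 rpm, dir flips to −; running = −3001.2000
Stage 2 [63T→63T]: ω = 3001.2000×63/63 = 3001.2000 rpm, dir flips to +; running = +3001.2000
Stage 3 [60T→47T]: ω = 3001.2000×60/47 = 3831.3191 rpm, dir flips to −; running = −3831.3191
Stage 4 [19T→35T]: ω = 3831.3191×19/35 = 2079.8590 rpm, dir flips to +; running = +2079.8590
Stage 5 [40T→18T]: ω = 2079.8590×40/18 = 4621.9088 rpm, dir flips to −; running = −4621.9088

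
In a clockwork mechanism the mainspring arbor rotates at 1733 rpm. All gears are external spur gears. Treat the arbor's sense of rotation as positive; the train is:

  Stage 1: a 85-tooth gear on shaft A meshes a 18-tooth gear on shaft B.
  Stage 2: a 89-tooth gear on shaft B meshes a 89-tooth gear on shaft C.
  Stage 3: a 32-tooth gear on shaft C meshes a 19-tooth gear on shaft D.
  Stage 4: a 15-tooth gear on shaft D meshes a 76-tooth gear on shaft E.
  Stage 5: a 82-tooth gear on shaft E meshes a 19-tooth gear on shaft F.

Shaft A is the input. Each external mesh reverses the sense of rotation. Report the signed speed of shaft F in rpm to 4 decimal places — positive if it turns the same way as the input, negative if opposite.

Stage 1 [85T→18T]: ω = 1733.0000×85/18 = 8183.6111 rpm, dir flips to −; running = −8183.6111
Stage 2 [89T→89T]: ω = 8183.6111×89/89 = 8183.6111 rpm, dir flips to +; running = +8183.6111
Stage 3 [32T→19T]: ω = 8183.6111×32/19 = 13782.9240 rpm, dir flips to −; running = −13782.9240
Stage 4 [15T→76T]: ω = 13782.9240×15/76 = 2720.3139 rpm, dir flips to +; running = +2720.3139
Stage 5 [82T→19T]: ω = 2720.3139×82/19 = 11740.3023 rpm, dir flips to −; running = −11740.3023

-11740.3023 rpm (opposite to input, |ω| = 11740.3023 rpm)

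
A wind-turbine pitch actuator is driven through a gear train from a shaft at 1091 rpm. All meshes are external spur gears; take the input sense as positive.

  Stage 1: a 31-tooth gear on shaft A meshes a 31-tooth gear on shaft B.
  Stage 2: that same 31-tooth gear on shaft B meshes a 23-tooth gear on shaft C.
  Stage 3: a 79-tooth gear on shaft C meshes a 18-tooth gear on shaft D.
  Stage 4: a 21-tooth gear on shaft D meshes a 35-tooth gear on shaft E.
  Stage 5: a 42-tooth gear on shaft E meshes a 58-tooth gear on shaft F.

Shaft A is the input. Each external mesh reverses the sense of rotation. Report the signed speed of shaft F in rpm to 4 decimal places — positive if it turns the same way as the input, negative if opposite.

-2804.0499 rpm (opposite to input, |ω| = 2804.0499 rpm)

Stage 1 [31T→31T]: ω = 1091.0000×31/31 = 1091.0000 rpm, dir flips to −; running = −1091.0000
Stage 2 [31T→23T]: ω = 1091.0000×31/23 = 1470.4783 rpm, dir flips to +; running = +1470.4783
Stage 3 [79T→18T]: ω = 1470.4783×79/18 = 6453.7657 rpm, dir flips to −; running = −6453.7657
Stage 4 [21T→35T]: ω = 6453.7657×21/35 = 3872.2594 rpm, dir flips to +; running = +3872.2594
Stage 5 [42T→58T]: ω = 3872.2594×42/58 = 2804.0499 rpm, dir flips to −; running = −2804.0499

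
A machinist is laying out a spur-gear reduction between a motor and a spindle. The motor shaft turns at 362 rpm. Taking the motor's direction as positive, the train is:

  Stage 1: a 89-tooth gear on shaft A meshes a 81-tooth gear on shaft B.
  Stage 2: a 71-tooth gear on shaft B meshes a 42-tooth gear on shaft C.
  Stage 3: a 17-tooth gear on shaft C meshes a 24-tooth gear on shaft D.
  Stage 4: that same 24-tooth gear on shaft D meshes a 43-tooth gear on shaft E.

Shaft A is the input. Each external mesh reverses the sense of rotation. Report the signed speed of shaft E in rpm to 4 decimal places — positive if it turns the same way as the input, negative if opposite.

Stage 1 [89T→81T]: ω = 362.0000×89/81 = 397.7531 rpm, dir flips to −; running = −397.7531
Stage 2 [71T→42T]: ω = 397.7531×71/42 = 672.3921 rpm, dir flips to +; running = +672.3921
Stage 3 [17T→24T]: ω = 672.3921×17/24 = 476.2778 rpm, dir flips to −; running = −476.2778
Stage 4 [24T→43T]: ω = 476.2778×24/43 = 265.8294 rpm, dir flips to +; running = +265.8294

+265.8294 rpm (same as input, |ω| = 265.8294 rpm)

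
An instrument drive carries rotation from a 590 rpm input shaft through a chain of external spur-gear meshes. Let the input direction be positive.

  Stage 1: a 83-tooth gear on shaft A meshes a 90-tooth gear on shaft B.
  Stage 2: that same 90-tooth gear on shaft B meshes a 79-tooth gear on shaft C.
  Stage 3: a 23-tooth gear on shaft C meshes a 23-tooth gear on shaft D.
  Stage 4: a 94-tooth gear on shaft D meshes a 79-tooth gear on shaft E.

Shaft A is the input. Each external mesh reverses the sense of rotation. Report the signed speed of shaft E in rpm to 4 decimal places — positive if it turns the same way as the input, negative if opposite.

+737.5709 rpm (same as input, |ω| = 737.5709 rpm)

Stage 1 [83T→90T]: ω = 590.0000×83/90 = 544.1111 rpm, dir flips to −; running = −544.1111
Stage 2 [90T→79T]: ω = 544.1111×90/79 = 619.8734 rpm, dir flips to +; running = +619.8734
Stage 3 [23T→23T]: ω = 619.8734×23/23 = 619.8734 rpm, dir flips to −; running = −619.8734
Stage 4 [94T→79T]: ω = 619.8734×94/79 = 737.5709 rpm, dir flips to +; running = +737.5709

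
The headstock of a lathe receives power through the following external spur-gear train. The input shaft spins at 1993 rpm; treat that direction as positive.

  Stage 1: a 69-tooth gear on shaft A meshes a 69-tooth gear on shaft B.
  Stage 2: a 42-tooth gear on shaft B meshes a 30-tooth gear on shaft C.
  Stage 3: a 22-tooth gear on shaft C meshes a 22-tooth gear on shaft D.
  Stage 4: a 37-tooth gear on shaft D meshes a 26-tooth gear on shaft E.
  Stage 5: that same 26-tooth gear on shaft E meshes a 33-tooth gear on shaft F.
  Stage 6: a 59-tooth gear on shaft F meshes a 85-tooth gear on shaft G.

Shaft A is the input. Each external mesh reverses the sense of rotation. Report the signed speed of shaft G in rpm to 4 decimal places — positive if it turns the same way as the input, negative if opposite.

+2171.4819 rpm (same as input, |ω| = 2171.4819 rpm)

Stage 1 [69T→69T]: ω = 1993.0000×69/69 = 1993.0000 rpm, dir flips to −; running = −1993.0000
Stage 2 [42T→30T]: ω = 1993.0000×42/30 = 2790.2000 rpm, dir flips to +; running = +2790.2000
Stage 3 [22T→22T]: ω = 2790.2000×22/22 = 2790.2000 rpm, dir flips to −; running = −2790.2000
Stage 4 [37T→26T]: ω = 2790.2000×37/26 = 3970.6692 rpm, dir flips to +; running = +3970.6692
Stage 5 [26T→33T]: ω = 3970.6692×26/33 = 3128.4061 rpm, dir flips to −; running = −3128.4061
Stage 6 [59T→85T]: ω = 3128.4061×59/85 = 2171.4819 rpm, dir flips to +; running = +2171.4819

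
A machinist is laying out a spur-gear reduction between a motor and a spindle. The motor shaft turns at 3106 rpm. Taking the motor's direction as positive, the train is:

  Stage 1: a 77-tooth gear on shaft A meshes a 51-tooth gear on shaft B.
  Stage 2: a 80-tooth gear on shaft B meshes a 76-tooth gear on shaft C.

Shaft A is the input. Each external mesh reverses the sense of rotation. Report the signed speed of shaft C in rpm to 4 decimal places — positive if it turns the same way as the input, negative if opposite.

Stage 1 [77T→51T]: ω = 3106.0000×77/51 = 4689.4510 rpm, dir flips to −; running = −4689.4510
Stage 2 [80T→76T]: ω = 4689.4510×80/76 = 4936.2642 rpm, dir flips to +; running = +4936.2642

+4936.2642 rpm (same as input, |ω| = 4936.2642 rpm)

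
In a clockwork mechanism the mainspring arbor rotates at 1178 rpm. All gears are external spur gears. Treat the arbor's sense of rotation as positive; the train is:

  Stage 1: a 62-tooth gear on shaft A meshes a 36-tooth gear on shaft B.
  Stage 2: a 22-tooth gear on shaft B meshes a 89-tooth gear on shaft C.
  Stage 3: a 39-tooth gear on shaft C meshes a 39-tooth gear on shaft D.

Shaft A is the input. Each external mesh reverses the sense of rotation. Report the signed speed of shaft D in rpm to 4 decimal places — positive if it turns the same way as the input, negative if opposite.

Stage 1 [62T→36T]: ω = 1178.0000×62/36 = 2028.7778 rpm, dir flips to −; running = −2028.7778
Stage 2 [22T→89T]: ω = 2028.7778×22/89 = 501.4956 rpm, dir flips to +; running = +501.4956
Stage 3 [39T→39T]: ω = 501.4956×39/39 = 501.4956 rpm, dir flips to −; running = −501.4956

-501.4956 rpm (opposite to input, |ω| = 501.4956 rpm)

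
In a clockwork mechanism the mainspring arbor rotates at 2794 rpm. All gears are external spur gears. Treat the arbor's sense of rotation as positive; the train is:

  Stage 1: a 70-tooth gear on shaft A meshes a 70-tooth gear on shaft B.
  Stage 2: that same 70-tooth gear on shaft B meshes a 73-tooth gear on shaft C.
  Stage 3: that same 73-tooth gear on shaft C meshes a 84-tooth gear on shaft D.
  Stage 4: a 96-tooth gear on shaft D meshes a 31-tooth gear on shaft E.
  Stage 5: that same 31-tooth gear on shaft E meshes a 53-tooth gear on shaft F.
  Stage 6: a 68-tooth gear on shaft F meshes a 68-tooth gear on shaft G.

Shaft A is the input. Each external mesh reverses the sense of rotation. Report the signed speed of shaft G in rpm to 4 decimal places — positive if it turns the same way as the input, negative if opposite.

+4217.3585 rpm (same as input, |ω| = 4217.3585 rpm)

Stage 1 [70T→70T]: ω = 2794.0000×70/70 = 2794.0000 rpm, dir flips to −; running = −2794.0000
Stage 2 [70T→73T]: ω = 2794.0000×70/73 = 2679.1781 rpm, dir flips to +; running = +2679.1781
Stage 3 [73T→84T]: ω = 2679.1781×73/84 = 2328.3333 rpm, dir flips to −; running = −2328.3333
Stage 4 [96T→31T]: ω = 2328.3333×96/31 = 7210.3226 rpm, dir flips to +; running = +7210.3226
Stage 5 [31T→53T]: ω = 7210.3226×31/53 = 4217.3585 rpm, dir flips to −; running = −4217.3585
Stage 6 [68T→68T]: ω = 4217.3585×68/68 = 4217.3585 rpm, dir flips to +; running = +4217.3585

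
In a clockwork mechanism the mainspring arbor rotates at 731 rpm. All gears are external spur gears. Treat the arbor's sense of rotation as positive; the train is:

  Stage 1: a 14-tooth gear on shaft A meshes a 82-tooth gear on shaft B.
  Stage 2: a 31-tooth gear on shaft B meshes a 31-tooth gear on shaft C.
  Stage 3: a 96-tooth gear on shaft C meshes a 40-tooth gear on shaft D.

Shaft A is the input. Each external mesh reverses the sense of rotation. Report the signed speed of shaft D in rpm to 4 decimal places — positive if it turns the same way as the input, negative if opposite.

-299.5317 rpm (opposite to input, |ω| = 299.5317 rpm)

Stage 1 [14T→82T]: ω = 731.0000×14/82 = 124.8049 rpm, dir flips to −; running = −124.8049
Stage 2 [31T→31T]: ω = 124.8049×31/31 = 124.8049 rpm, dir flips to +; running = +124.8049
Stage 3 [96T→40T]: ω = 124.8049×96/40 = 299.5317 rpm, dir flips to −; running = −299.5317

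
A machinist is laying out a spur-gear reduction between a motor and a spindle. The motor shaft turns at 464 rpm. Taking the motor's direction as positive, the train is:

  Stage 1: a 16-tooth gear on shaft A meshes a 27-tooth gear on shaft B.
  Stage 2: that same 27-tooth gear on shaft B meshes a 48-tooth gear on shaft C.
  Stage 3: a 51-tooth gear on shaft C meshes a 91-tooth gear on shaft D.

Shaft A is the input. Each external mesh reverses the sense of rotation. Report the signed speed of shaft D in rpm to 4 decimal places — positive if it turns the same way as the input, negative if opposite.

Stage 1 [16T→27T]: ω = 464.0000×16/27 = 274.9630 rpm, dir flips to −; running = −274.9630
Stage 2 [27T→48T]: ω = 274.9630×27/48 = 154.6667 rpm, dir flips to +; running = +154.6667
Stage 3 [51T→91T]: ω = 154.6667×51/91 = 86.6813 rpm, dir flips to −; running = −86.6813

-86.6813 rpm (opposite to input, |ω| = 86.6813 rpm)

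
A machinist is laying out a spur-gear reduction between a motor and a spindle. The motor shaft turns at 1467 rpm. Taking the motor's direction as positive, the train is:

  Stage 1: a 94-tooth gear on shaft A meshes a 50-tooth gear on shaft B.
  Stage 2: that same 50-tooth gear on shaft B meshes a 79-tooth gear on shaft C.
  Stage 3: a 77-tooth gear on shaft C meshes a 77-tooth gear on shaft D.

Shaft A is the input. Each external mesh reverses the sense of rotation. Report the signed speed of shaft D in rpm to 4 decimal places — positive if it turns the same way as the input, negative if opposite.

Stage 1 [94T→50T]: ω = 1467.0000×94/50 = 2757.9600 rpm, dir flips to −; running = −2757.9600
Stage 2 [50T→79T]: ω = 2757.9600×50/79 = 1745.5443 rpm, dir flips to +; running = +1745.5443
Stage 3 [77T→77T]: ω = 1745.5443×77/77 = 1745.5443 rpm, dir flips to −; running = −1745.5443

-1745.5443 rpm (opposite to input, |ω| = 1745.5443 rpm)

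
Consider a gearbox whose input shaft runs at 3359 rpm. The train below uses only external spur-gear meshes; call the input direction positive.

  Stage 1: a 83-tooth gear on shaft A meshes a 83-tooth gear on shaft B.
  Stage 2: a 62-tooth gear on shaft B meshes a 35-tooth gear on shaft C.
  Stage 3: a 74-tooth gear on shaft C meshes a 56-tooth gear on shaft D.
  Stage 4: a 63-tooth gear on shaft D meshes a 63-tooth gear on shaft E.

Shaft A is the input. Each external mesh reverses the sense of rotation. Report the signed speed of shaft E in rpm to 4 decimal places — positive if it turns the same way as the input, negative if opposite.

+7862.8020 rpm (same as input, |ω| = 7862.8020 rpm)

Stage 1 [83T→83T]: ω = 3359.0000×83/83 = 3359.0000 rpm, dir flips to −; running = −3359.0000
Stage 2 [62T→35T]: ω = 3359.0000×62/35 = 5950.2286 rpm, dir flips to +; running = +5950.2286
Stage 3 [74T→56T]: ω = 5950.2286×74/56 = 7862.8020 rpm, dir flips to −; running = −7862.8020
Stage 4 [63T→63T]: ω = 7862.8020×63/63 = 7862.8020 rpm, dir flips to +; running = +7862.8020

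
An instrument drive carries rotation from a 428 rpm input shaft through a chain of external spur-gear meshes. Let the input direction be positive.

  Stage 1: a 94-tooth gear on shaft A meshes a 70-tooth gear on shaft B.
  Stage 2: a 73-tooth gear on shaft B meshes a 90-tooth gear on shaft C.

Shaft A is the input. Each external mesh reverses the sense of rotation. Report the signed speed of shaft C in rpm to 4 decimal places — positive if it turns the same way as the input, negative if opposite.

Stage 1 [94T→70T]: ω = 428.0000×94/70 = 574.7429 rpm, dir flips to −; running = −574.7429
Stage 2 [73T→90T]: ω = 574.7429×73/90 = 466.1803 rpm, dir flips to +; running = +466.1803

+466.1803 rpm (same as input, |ω| = 466.1803 rpm)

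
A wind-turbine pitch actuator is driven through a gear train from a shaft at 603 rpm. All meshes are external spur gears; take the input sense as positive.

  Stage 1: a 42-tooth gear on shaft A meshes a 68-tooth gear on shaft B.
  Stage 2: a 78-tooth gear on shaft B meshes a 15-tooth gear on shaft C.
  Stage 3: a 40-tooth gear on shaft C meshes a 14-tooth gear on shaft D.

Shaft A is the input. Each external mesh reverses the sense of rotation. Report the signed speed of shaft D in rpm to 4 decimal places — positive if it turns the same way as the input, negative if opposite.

Stage 1 [42T→68T]: ω = 603.0000×42/68 = 372.4412 rpm, dir flips to −; running = −372.4412
Stage 2 [78T→15T]: ω = 372.4412×78/15 = 1936.6941 rpm, dir flips to +; running = +1936.6941
Stage 3 [40T→14T]: ω = 1936.6941×40/14 = 5533.4118 rpm, dir flips to −; running = −5533.4118

-5533.4118 rpm (opposite to input, |ω| = 5533.4118 rpm)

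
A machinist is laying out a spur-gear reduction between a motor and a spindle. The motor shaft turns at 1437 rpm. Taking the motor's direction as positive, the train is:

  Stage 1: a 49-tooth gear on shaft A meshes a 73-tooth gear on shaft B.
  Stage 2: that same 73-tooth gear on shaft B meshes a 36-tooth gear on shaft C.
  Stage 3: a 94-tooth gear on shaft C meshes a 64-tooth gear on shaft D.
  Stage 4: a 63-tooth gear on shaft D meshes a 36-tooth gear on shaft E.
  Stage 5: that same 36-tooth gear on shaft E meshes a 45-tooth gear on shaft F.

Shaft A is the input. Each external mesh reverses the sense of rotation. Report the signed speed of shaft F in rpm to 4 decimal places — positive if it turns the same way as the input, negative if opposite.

-4021.8536 rpm (opposite to input, |ω| = 4021.8536 rpm)

Stage 1 [49T→73T]: ω = 1437.0000×49/73 = 964.5616 rpm, dir flips to −; running = −964.5616
Stage 2 [73T→36T]: ω = 964.5616×73/36 = 1955.9167 rpm, dir flips to +; running = +1955.9167
Stage 3 [94T→64T]: ω = 1955.9167×94/64 = 2872.7526 rpm, dir flips to −; running = −2872.7526
Stage 4 [63T→36T]: ω = 2872.7526×63/36 = 5027.3171 rpm, dir flips to +; running = +5027.3171
Stage 5 [36T→45T]: ω = 5027.3171×36/45 = 4021.8536 rpm, dir flips to −; running = −4021.8536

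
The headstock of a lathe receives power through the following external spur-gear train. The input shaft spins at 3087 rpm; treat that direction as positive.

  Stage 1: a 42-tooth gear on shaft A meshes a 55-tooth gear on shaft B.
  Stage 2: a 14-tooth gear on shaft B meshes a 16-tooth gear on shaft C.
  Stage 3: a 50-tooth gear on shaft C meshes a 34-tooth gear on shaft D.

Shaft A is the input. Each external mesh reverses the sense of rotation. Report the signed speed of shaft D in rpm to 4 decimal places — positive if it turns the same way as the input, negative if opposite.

Stage 1 [42T→55T]: ω = 3087.0000×42/55 = 2357.3455 rpm, dir flips to −; running = −2357.3455
Stage 2 [14T→16T]: ω = 2357.3455×14/16 = 2062.6773 rpm, dir flips to +; running = +2062.6773
Stage 3 [50T→34T]: ω = 2062.6773×50/34 = 3033.3489 rpm, dir flips to −; running = −3033.3489

-3033.3489 rpm (opposite to input, |ω| = 3033.3489 rpm)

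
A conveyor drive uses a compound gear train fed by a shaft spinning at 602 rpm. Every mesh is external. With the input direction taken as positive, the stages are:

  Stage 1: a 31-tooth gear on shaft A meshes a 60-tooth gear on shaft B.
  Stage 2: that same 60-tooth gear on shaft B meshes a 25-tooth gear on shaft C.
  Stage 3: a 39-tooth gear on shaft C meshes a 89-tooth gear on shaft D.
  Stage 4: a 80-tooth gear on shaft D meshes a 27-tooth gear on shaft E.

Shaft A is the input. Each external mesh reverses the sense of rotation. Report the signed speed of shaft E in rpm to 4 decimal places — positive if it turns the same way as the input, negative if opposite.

+969.2125 rpm (same as input, |ω| = 969.2125 rpm)

Stage 1 [31T→60T]: ω = 602.0000×31/60 = 311.0333 rpm, dir flips to −; running = −311.0333
Stage 2 [60T→25T]: ω = 311.0333×60/25 = 746.4800 rpm, dir flips to +; running = +746.4800
Stage 3 [39T→89T]: ω = 746.4800×39/89 = 327.1092 rpm, dir flips to −; running = −327.1092
Stage 4 [80T→27T]: ω = 327.1092×80/27 = 969.2125 rpm, dir flips to +; running = +969.2125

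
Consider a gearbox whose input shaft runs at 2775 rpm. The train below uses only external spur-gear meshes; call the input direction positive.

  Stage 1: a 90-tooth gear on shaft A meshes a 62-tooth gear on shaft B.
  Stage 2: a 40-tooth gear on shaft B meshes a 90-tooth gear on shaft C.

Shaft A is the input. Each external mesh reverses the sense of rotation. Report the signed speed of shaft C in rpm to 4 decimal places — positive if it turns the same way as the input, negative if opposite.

+1790.3226 rpm (same as input, |ω| = 1790.3226 rpm)

Stage 1 [90T→62T]: ω = 2775.0000×90/62 = 4028.2258 rpm, dir flips to −; running = −4028.2258
Stage 2 [40T→90T]: ω = 4028.2258×40/90 = 1790.3226 rpm, dir flips to +; running = +1790.3226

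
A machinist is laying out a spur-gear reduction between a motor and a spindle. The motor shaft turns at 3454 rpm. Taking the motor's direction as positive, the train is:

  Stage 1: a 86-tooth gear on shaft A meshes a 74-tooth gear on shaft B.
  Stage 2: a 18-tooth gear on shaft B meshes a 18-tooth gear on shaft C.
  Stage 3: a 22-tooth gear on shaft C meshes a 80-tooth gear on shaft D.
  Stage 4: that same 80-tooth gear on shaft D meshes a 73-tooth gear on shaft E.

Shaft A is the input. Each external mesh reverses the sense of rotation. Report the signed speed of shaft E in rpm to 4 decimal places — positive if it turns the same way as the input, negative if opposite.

Stage 1 [86T→74T]: ω = 3454.0000×86/74 = 4014.1081 rpm, dir flips to −; running = −4014.1081
Stage 2 [18T→18T]: ω = 4014.1081×18/18 = 4014.1081 rpm, dir flips to +; running = +4014.1081
Stage 3 [22T→80T]: ω = 4014.1081×22/80 = 1103.8797 rpm, dir flips to −; running = −1103.8797
Stage 4 [80T→73T]: ω = 1103.8797×80/73 = 1209.7312 rpm, dir flips to +; running = +1209.7312

+1209.7312 rpm (same as input, |ω| = 1209.7312 rpm)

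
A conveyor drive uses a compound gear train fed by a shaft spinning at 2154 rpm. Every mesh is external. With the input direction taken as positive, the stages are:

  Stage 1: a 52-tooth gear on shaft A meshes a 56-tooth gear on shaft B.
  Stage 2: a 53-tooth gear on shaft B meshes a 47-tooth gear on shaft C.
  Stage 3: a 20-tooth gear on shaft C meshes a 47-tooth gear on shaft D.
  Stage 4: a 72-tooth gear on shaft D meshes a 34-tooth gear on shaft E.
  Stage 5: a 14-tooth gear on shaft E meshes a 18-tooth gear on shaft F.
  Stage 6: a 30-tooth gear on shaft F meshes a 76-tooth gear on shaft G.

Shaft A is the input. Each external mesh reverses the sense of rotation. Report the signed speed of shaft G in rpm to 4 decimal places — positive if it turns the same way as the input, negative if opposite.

+624.0048 rpm (same as input, |ω| = 624.0048 rpm)

Stage 1 [52T→56T]: ω = 2154.0000×52/56 = 2000.1429 rpm, dir flips to −; running = −2000.1429
Stage 2 [53T→47T]: ω = 2000.1429×53/47 = 2255.4802 rpm, dir flips to +; running = +2255.4802
Stage 3 [20T→47T]: ω = 2255.4802×20/47 = 959.7788 rpm, dir flips to −; running = −959.7788
Stage 4 [72T→34T]: ω = 959.7788×72/34 = 2032.4728 rpm, dir flips to +; running = +2032.4728
Stage 5 [14T→18T]: ω = 2032.4728×14/18 = 1580.8122 rpm, dir flips to −; running = −1580.8122
Stage 6 [30T→76T]: ω = 1580.8122×30/76 = 624.0048 rpm, dir flips to +; running = +624.0048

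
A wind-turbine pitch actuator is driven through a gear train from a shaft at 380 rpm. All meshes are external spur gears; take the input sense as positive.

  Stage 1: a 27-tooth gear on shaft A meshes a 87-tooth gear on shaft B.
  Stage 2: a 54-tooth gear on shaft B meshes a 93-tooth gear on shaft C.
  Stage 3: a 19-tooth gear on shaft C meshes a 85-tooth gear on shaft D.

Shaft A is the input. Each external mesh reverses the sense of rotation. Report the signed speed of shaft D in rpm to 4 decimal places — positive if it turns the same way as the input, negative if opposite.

Stage 1 [27T→87T]: ω = 380.0000×27/87 = 117.9310 rpm, dir flips to −; running = −117.9310
Stage 2 [54T→93T]: ω = 117.9310×54/93 = 68.4761 rpm, dir flips to +; running = +68.4761
Stage 3 [19T→85T]: ω = 68.4761×19/85 = 15.3064 rpm, dir flips to −; running = −15.3064

-15.3064 rpm (opposite to input, |ω| = 15.3064 rpm)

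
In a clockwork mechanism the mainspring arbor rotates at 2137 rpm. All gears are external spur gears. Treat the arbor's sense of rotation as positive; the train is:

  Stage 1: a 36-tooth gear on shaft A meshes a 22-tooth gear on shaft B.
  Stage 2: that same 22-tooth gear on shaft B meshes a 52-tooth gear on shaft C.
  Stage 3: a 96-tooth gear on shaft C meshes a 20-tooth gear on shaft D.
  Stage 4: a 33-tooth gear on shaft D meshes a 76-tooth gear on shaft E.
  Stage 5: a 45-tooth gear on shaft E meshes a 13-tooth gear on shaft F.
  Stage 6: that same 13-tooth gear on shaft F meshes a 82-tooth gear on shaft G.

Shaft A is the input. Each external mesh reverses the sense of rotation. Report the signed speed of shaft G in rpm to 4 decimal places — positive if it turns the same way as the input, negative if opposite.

+1692.1697 rpm (same as input, |ω| = 1692.1697 rpm)

Stage 1 [36T→22T]: ω = 2137.0000×36/22 = 3496.9091 rpm, dir flips to −; running = −3496.9091
Stage 2 [22T→52T]: ω = 3496.9091×22/52 = 1479.4615 rpm, dir flips to +; running = +1479.4615
Stage 3 [96T→20T]: ω = 1479.4615×96/20 = 7101.4154 rpm, dir flips to −; running = −7101.4154
Stage 4 [33T→76T]: ω = 7101.4154×33/76 = 3083.5093 rpm, dir flips to +; running = +3083.5093
Stage 5 [45T→13T]: ω = 3083.5093×45/13 = 10673.6861 rpm, dir flips to −; running = −10673.6861
Stage 6 [13T→82T]: ω = 10673.6861×13/82 = 1692.1697 rpm, dir flips to +; running = +1692.1697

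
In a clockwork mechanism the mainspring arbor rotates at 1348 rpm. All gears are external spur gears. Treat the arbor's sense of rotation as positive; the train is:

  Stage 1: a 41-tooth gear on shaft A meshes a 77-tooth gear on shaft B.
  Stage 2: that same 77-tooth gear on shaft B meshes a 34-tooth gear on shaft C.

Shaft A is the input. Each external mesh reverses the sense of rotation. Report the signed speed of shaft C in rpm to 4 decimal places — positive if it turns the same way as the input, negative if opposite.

+1625.5294 rpm (same as input, |ω| = 1625.5294 rpm)

Stage 1 [41T→77T]: ω = 1348.0000×41/77 = 717.7662 rpm, dir flips to −; running = −717.7662
Stage 2 [77T→34T]: ω = 717.7662×77/34 = 1625.5294 rpm, dir flips to +; running = +1625.5294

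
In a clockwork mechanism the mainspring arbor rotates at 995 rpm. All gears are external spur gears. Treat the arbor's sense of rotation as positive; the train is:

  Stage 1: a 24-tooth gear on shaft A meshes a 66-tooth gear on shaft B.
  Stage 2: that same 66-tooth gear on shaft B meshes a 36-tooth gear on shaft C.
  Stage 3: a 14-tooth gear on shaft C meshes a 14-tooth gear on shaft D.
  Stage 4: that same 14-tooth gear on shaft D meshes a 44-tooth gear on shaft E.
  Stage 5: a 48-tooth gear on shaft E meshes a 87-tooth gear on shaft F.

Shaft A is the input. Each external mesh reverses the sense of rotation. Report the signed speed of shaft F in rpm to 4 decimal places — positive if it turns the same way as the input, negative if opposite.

Stage 1 [24T→66T]: ω = 995.0000×24/66 = 361.8182 rpm, dir flips to −; running = −361.8182
Stage 2 [66T→36T]: ω = 361.8182×66/36 = 663.3333 rpm, dir flips to +; running = +663.3333
Stage 3 [14T→14T]: ω = 663.3333×14/14 = 663.3333 rpm, dir flips to −; running = −663.3333
Stage 4 [14T→44T]: ω = 663.3333×14/44 = 211.0606 rpm, dir flips to +; running = +211.0606
Stage 5 [48T→87T]: ω = 211.0606×48/87 = 116.4472 rpm, dir flips to −; running = −116.4472

-116.4472 rpm (opposite to input, |ω| = 116.4472 rpm)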